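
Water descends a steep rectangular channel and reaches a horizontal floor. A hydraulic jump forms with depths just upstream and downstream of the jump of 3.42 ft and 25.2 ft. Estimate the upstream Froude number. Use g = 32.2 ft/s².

For a rectangular channel the momentum equation gives q² = ½·g·y₁·y₂·(y₁ + y₂) = ½×32.2×3.42×25.2×28.6 = 39712.
q = √39712 = 199 ft²/s.
V₁ = q/y₁ = 58.3 ft/s; Fr₁ = V₁/√(g·y₁) = 5.55.

Fr₁ = 5.55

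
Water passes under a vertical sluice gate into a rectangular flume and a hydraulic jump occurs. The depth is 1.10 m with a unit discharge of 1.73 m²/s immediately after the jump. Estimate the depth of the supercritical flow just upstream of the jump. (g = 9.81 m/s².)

V₂ = q/y₂ = 1.73/1.10 = 1.57 m/s; Fr₂ = V₂/√(g·y₂) = 0.479.
Applying the sequent-depth relation in reverse, y₁/y₂ = ½[√(1 + 8Fr₂²) − 1] = ½[√2.834 − 1] = 0.342.
y₁ = 0.342 × 1.10 = 0.376 m.

y₁ = 0.376 m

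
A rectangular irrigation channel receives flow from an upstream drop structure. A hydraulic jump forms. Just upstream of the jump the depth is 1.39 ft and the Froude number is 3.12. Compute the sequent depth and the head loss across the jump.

Fr₁ = 3.12 (given).
From the momentum equation for a rectangular channel, y₂/y₁ = ½[√(1 + 8Fr₁²) − 1] = ½[√78.88 − 1] = 3.94.
y₂ = 3.94 × 1.39 = 5.48 ft.
V₁ = Fr₁·√(g·y₁) = 3.12×√(32.2×1.39) = 20.9 ft/s; q = V₁·y₁ = 29.0 ft²/s. V₂ = q/y₂ = 29.0/5.48 = 5.30 ft/s. E₁ = y₁ + V₁²/2g = 8.16 ft; E₂ = y₂ + V₂²/2g = 5.91 ft. ΔE = E₁ − E₂ = 2.24 ft.

y₂ = 5.48 ft; ΔE = 2.24 ft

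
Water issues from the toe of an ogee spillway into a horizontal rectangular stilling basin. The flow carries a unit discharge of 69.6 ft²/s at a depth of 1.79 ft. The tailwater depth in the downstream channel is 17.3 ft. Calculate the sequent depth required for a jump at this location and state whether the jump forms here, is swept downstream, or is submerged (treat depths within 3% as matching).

y₂ = 12.1 ft; the jump is submerged

V₁ = q/y₁ = 69.6/1.79 = 38.9 ft/s. Fr₁ = V₁/√(g·y₁) = 38.9/√(32.2×1.79) = 5.12.
From the momentum equation for a rectangular channel, y₂/y₁ = ½[√(1 + 8Fr₁²) − 1] = ½[√210.8 − 1] = 6.76.
y₂ = 6.76 × 1.79 = 12.1 ft.
Tailwater y_tw = 17.3 ft: y_tw > y₂, so the jump is submerged.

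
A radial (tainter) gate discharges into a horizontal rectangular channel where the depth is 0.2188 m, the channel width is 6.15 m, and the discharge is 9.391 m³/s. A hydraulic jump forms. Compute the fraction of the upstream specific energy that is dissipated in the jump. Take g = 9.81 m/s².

q = Q/b = 9.391/6.15 = 1.527 m²/s; V₁ = q/y₁ = 6.979 m/s. Fr₁ = V₁/√(g·y₁) = 4.764.
Bélanger equation: y₂/y₁ = ½[√(1 + 8Fr₁²) − 1] = ½[√182.53 − 1] = 6.255.
y₂ = 6.255 × 0.2188 = 1.369 m.
E₁ = y₁ + V₁²/2g = 2.701 m. ΔE = (y₂ − y₁)³/(4y₁y₂) = 1.269 m. ΔE/E₁ = 1.269/2.701 = 0.470.

ΔE/E₁ = 0.470 (47.0%)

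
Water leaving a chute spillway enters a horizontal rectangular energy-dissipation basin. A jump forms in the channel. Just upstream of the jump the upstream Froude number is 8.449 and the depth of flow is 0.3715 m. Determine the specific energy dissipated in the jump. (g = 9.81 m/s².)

ΔE = 9.273 m

Fr₁ = 8.449 (given).
Bélanger equation: y₂/y₁ = ½[√(1 + 8Fr₁²) − 1] = ½[√572.08 − 1] = 11.46.
y₂ = 11.46 × 0.3715 = 4.257 m.
Head loss: ΔE = (y₂ − y₁)³/(4y₁y₂) = (4.257 − 0.3715)³/(4×0.3715×4.257) = 58.66/6.326 = 9.273 m.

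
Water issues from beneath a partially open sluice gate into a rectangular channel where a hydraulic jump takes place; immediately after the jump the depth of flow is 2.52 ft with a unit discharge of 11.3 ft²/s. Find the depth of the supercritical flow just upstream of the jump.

V₂ = q/y₂ = 11.3/2.52 = 4.48 ft/s; Fr₂ = V₂/√(g·y₂) = 0.498.
Applying the sequent-depth relation in reverse, y₁/y₂ = ½[√(1 + 8Fr₂²) − 1] = ½[√2.982 − 1] = 0.363.
y₁ = 0.363 × 2.52 = 0.916 ft.

y₁ = 0.916 ft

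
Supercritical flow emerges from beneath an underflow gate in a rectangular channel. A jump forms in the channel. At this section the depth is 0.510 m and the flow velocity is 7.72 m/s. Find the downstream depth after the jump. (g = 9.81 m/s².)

y₂ = 2.25 m

Fr₁ = V₁/√(g·y₁) = 7.72/√(9.81×0.510) = 3.45.
Sequent-depth ratio: y₂/y₁ = ½[√(1 + 8Fr₁²) − 1] = ½[√96.30 − 1] = 4.41.
y₂ = 4.41 × 0.510 = 2.25 m.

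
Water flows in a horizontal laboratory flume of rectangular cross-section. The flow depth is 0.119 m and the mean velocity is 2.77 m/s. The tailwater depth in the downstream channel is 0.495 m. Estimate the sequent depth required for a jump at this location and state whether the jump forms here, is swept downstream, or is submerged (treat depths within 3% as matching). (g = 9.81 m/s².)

Fr₁ = V₁/√(g·y₁) = 2.77/√(9.81×0.119) = 2.56.
Bélanger equation: y₂/y₁ = ½[√(1 + 8Fr₁²) − 1] = ½[√53.58 − 1] = 3.16.
y₂ = 3.16 × 0.119 = 0.376 m.
Tailwater y_tw = 0.495 m: y_tw > y₂, so the jump is submerged.

y₂ = 0.376 m; the jump is submerged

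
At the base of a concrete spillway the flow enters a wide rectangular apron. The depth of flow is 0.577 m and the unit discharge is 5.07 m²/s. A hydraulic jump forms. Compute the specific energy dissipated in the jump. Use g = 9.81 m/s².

V₁ = q/y₁ = 5.07/0.577 = 8.79 m/s. Fr₁ = V₁/√(g·y₁) = 8.79/√(9.81×0.577) = 3.69.
By Bélanger, y₂/y₁ = ½[√(1 + 8Fr₁²) − 1] = ½[√110.1 − 1] = 4.75.
y₂ = 4.75 × 0.577 = 2.74 m.
V₂ = q/y₂ = 5.07/2.74 = 1.85 m/s. E₁ = y₁ + V₁²/2g = 4.51 m; E₂ = y₂ + V₂²/2g = 2.91 m. ΔE = E₁ − E₂ = 1.60 m.

ΔE = 1.60 m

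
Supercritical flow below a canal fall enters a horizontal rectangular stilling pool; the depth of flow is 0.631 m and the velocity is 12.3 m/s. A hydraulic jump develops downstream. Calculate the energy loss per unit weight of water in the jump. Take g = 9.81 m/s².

Fr₁ = V₁/√(g·y₁) = 12.3/√(9.81×0.631) = 4.94.
Bélanger equation: y₂/y₁ = ½[√(1 + 8Fr₁²) − 1] = ½[√196.5 − 1] = 6.51.
y₂ = 6.51 × 0.631 = 4.11 m.
Head loss: ΔE = (y₂ − y₁)³/(4y₁y₂) = (4.11 − 0.631)³/(4×0.631×4.11) = 42.0/10.4 = 4.05 m.

ΔE = 4.05 m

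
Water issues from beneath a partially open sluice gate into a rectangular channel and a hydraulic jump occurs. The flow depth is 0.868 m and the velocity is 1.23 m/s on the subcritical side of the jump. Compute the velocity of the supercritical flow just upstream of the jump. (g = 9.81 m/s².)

Fr₂ = V₂/√(g·y₂) = 1.23/√(9.81×0.868) = 0.422.
From the momentum equation (using Fr₂), y₁/y₂ = ½[√(1 + 8Fr₂²) − 1] = ½[√2.421 − 1] = 0.278.
y₁ = 0.278 × 0.868 = 0.241 m.
V₁ = q/y₁ = 1.07/0.241 = 4.42 m/s.

V₁ = 4.42 m/s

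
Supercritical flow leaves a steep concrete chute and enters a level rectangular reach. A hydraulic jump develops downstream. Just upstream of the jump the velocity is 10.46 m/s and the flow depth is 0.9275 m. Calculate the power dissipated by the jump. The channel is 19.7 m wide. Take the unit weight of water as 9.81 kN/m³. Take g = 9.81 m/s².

Fr₁ = V₁/√(g·y₁) = 10.46/√(9.81×0.9275) = 3.468.
Conjugate-depth relation: y₂/y₁ = ½[√(1 + 8Fr₁²) − 1] = ½[√97.199 − 1] = 4.429.
y₂ = 4.429 × 0.9275 = 4.108 m.
Head loss: ΔE = (y₂ − y₁)³/(4y₁y₂) = (4.108 − 0.9275)³/(4×0.9275×4.108) = 32.18/15.24 = 2.111 m.
q = V₁·y₁ = 10.46 × 0.9275 = 9.702 m²/s. Q = q·b = 9.702 × 19.7 = 191.1 m³/s. P = γ·Q·ΔE = 9.81 × 191.1 × 2.111 = 3959 kW.

P = 3959 kW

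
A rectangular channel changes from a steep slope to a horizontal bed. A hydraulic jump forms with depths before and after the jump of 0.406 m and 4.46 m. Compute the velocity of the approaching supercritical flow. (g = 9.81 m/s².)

V₁ = 16.2 m/s

For a rectangular channel the momentum equation gives q² = ½·g·y₁·y₂·(y₁ + y₂) = ½×9.81×0.406×4.46×4.87 = 43.2.
q = √43.2 = 6.57 m²/s.
V₁ = q/y₁ = 6.57/0.406 = 16.2 m/s.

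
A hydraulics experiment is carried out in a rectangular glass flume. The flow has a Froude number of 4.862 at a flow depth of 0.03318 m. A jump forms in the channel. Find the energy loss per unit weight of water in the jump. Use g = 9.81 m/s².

ΔE = 0.2036 m

Fr₁ = 4.862 (given).
From the momentum equation for a rectangular channel, y₂/y₁ = ½[√(1 + 8Fr₁²) − 1] = ½[√190.11 − 1] = 6.394.
y₂ = 6.394 × 0.03318 = 0.2122 m.
V₁ = Fr₁·√(g·y₁) = 4.862×√(9.81×0.03318) = 2.774 m/s; q = V₁·y₁ = 0.09204 m²/s. V₂ = q/y₂ = 0.09204/0.2122 = 0.4338 m/s. E₁ = y₁ + V₁²/2g = 0.4254 m; E₂ = y₂ + V₂²/2g = 0.2217 m. ΔE = E₁ − E₂ = 0.2036 m.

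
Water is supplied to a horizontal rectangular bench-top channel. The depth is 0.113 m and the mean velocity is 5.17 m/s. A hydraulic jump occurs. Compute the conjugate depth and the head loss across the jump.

Fr₁ = V₁/√(g·y₁) = 5.17/√(9.81×0.113) = 4.91.
Sequent-depth ratio: y₂/y₁ = ½[√(1 + 8Fr₁²) − 1] = ½[√193.9 − 1] = 6.46.
y₂ = 6.46 × 0.113 = 0.730 m.
Head loss: ΔE = (y₂ − y₁)³/(4y₁y₂) = (0.730 − 0.113)³/(4×0.113×0.730) = 0.235/0.330 = 0.712 m.

y₂ = 0.730 m; ΔE = 0.712 m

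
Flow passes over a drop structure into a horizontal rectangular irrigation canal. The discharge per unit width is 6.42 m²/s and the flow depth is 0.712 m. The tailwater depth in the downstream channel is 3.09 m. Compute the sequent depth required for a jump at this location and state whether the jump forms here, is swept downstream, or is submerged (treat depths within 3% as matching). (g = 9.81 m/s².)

V₁ = q/y₁ = 6.42/0.712 = 9.02 m/s. Fr₁ = V₁/√(g·y₁) = 9.02/√(9.81×0.712) = 3.41.
By Bélanger, y₂/y₁ = ½[√(1 + 8Fr₁²) − 1] = ½[√94.12 − 1] = 4.35.
y₂ = 4.35 × 0.712 = 3.10 m.
Tailwater y_tw = 3.09 m: y_tw ≈ y₂, so the jump forms here.

y₂ = 3.10 m; the jump forms here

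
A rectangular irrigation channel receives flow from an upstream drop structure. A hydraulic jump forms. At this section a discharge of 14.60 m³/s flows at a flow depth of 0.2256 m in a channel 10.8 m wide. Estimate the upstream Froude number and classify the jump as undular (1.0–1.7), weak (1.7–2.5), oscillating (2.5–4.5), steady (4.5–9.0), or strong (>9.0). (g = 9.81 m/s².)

Fr₁ = 4.028; oscillating jump

q = Q/b = 14.60/10.8 = 1.352 m²/s; V₁ = q/y₁ = 5.992 m/s. Fr₁ = V₁/√(g·y₁) = 4.028.
Fr₁ = 4.028 lies in the oscillating range.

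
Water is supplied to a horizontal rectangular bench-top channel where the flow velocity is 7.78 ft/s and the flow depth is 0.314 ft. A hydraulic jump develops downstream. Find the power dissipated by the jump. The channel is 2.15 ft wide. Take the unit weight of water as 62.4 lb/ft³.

Fr₁ = V₁/√(g·y₁) = 7.78/√(32.2×0.314) = 2.45.
By Bélanger, y₂/y₁ = ½[√(1 + 8Fr₁²) − 1] = ½[√48.89 − 1] = 3.00.
y₂ = 3.00 × 0.314 = 0.941 ft.
q = V₁·y₁ = 7.78 × 0.314 = 2.44 ft²/s. V₂ = q/y₂ = 2.44/0.941 = 2.60 ft/s. E₁ = y₁ + V₁²/2g = 1.25 ft; E₂ = y₂ + V₂²/2g = 1.05 ft. ΔE = E₁ − E₂ = 0.208 ft.
Q = q·b = 2.44 × 2.15 = 5.25 cfs. P = γ·Q·ΔE/550 = 62.4 × 5.25 × 0.208 / 550 = 0.124 hp.

P = 0.124 hp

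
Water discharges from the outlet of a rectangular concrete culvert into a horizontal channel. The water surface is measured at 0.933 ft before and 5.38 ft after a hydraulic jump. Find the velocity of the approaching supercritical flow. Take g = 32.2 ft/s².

V₁ = 24.2 ft/s

For a rectangular channel the momentum equation gives q² = ½·g·y₁·y₂·(y₁ + y₂) = ½×32.2×0.933×5.38×6.31 = 510.
q = √510 = 22.6 ft²/s.
V₁ = q/y₁ = 22.6/0.933 = 24.2 ft/s.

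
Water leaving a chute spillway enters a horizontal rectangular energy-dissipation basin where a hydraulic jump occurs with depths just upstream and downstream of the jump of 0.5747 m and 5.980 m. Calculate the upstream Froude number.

For a rectangular channel the momentum equation gives q² = ½·g·y₁·y₂·(y₁ + y₂) = ½×9.81×0.5747×5.980×6.555 = 110.5.
q = √110.5 = 10.51 m²/s.
V₁ = q/y₁ = 18.29 m/s; Fr₁ = V₁/√(g·y₁) = 7.703.

Fr₁ = 7.703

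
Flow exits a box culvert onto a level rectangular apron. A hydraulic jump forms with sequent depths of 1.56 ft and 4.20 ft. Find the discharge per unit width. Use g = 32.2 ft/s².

For a rectangular channel the momentum equation gives q² = ½·g·y₁·y₂·(y₁ + y₂) = ½×32.2×1.56×4.20×5.76 = 608.
q = √608 = 24.6 ft²/s.

q = 24.6 ft²/s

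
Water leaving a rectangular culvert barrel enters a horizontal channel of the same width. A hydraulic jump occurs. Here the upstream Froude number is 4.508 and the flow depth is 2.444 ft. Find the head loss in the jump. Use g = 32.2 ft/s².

Fr₁ = 4.508 (given).
From the momentum equation for a rectangular channel, y₂/y₁ = ½[√(1 + 8Fr₁²) − 1] = ½[√163.58 − 1] = 5.895.
y₂ = 5.895 × 2.444 = 14.41 ft.
V₁ = Fr₁·√(g·y₁) = 4.508×√(32.2×2.444) = 39.99 ft/s; q = V₁·y₁ = 97.74 ft²/s. V₂ = q/y₂ = 97.74/14.41 = 6.784 ft/s. E₁ = y₁ + V₁²/2g = 27.28 ft; E₂ = y₂ + V₂²/2g = 15.12 ft. ΔE = E₁ − E₂ = 12.16 ft.

ΔE = 12.16 ft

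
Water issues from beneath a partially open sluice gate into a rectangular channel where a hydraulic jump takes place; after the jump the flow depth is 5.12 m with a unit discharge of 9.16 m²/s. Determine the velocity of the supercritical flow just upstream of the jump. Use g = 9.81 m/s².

V₂ = q/y₂ = 9.16/5.12 = 1.79 m/s; Fr₂ = V₂/√(g·y₂) = 0.252.
From the momentum equation (using Fr₂), y₁/y₂ = ½[√(1 + 8Fr₂²) − 1] = ½[√1.510 − 1] = 0.114.
y₁ = 0.114 × 5.12 = 0.586 m.
V₁ = q/y₁ = 9.16/0.586 = 15.6 m/s.

V₁ = 15.6 m/s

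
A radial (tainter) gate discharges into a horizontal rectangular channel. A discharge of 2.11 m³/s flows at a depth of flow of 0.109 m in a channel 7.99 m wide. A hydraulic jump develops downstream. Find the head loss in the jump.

ΔE = 0.0606 m

q = Q/b = 2.11/7.99 = 0.264 m²/s; V₁ = q/y₁ = 2.42 m/s. Fr₁ = V₁/√(g·y₁) = 2.34.
By Bélanger, y₂/y₁ = ½[√(1 + 8Fr₁²) − 1] = ½[√44.91 − 1] = 2.85.
y₂ = 2.85 × 0.109 = 0.311 m.
V₂ = q/y₂ = 0.264/0.311 = 0.850 m/s. E₁ = y₁ + V₁²/2g = 0.408 m; E₂ = y₂ + V₂²/2g = 0.348 m. ΔE = E₁ − E₂ = 0.0606 m.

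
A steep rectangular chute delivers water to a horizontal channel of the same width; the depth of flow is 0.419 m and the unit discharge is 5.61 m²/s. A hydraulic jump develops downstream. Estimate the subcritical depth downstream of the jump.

V₁ = q/y₁ = 5.61/0.419 = 13.4 m/s. Fr₁ = V₁/√(g·y₁) = 13.4/√(9.81×0.419) = 6.60.
Sequent-depth ratio: y₂/y₁ = ½[√(1 + 8Fr₁²) − 1] = ½[√349.9 − 1] = 8.85.
y₂ = 8.85 × 0.419 = 3.71 m.

y₂ = 3.71 m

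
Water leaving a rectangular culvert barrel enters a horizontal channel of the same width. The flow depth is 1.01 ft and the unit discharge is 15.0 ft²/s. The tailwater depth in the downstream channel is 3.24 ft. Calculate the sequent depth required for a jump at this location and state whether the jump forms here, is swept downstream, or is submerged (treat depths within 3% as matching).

y₂ = 3.25 ft; the jump forms here

V₁ = q/y₁ = 15.0/1.01 = 14.9 ft/s. Fr₁ = V₁/√(g·y₁) = 14.9/√(32.2×1.01) = 2.60.
Conjugate-depth relation: y₂/y₁ = ½[√(1 + 8Fr₁²) − 1] = ½[√55.26 − 1] = 3.22.
y₂ = 3.22 × 1.01 = 3.25 ft.
Tailwater y_tw = 3.24 ft: y_tw ≈ y₂, so the jump forms here.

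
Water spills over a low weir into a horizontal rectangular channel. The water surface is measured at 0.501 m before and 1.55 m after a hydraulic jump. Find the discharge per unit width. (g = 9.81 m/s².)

q = 2.80 m²/s

For a rectangular channel the momentum equation gives q² = ½·g·y₁·y₂·(y₁ + y₂) = ½×9.81×0.501×1.55×2.05 = 7.81.
q = √7.81 = 2.80 m²/s.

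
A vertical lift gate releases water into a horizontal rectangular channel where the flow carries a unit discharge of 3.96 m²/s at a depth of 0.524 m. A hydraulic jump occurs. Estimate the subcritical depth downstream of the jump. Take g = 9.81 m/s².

V₁ = q/y₁ = 3.96/0.524 = 7.56 m/s. Fr₁ = V₁/√(g·y₁) = 7.56/√(9.81×0.524) = 3.33.
Bélanger equation: y₂/y₁ = ½[√(1 + 8Fr₁²) − 1] = ½[√89.88 − 1] = 4.24.
y₂ = 4.24 × 0.524 = 2.22 m.

y₂ = 2.22 m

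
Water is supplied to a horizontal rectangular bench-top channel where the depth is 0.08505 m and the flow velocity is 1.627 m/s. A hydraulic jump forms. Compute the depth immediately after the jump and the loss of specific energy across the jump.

Fr₁ = V₁/√(g·y₁) = 1.627/√(9.81×0.08505) = 1.781.
By Bélanger, y₂/y₁ = ½[√(1 + 8Fr₁²) − 1] = ½[√26.382 − 1] = 2.068.
y₂ = 2.068 × 0.08505 = 0.1759 m.
Head loss: ΔE = (y₂ − y₁)³/(4y₁y₂) = (0.1759 − 0.08505)³/(4×0.08505×0.1759) = 0.0007498/0.05984 = 0.01253 m.

y₂ = 0.1759 m; ΔE = 0.01253 m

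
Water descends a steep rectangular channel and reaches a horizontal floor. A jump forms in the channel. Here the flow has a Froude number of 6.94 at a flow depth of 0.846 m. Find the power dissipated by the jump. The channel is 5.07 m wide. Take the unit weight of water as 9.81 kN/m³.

P = 11015 kW

Fr₁ = 6.94 (given).
Sequent-depth ratio: y₂/y₁ = ½[√(1 + 8Fr₁²) − 1] = ½[√386.3 − 1] = 9.33.
y₂ = 9.33 × 0.846 = 7.89 m.
Head loss: ΔE = (y₂ − y₁)³/(4y₁y₂) = (7.89 − 0.846)³/(4×0.846×7.89) = 350/26.7 = 13.1 m.
V₁ = Fr₁·√(g·y₁) = 6.94×√(9.81×0.846) = 20.0 m/s; q = V₁·y₁ = 16.9 m²/s. Q = q·b = 16.9 × 5.07 = 85.8 m³/s. P = γ·Q·ΔE = 9.81 × 85.8 × 13.1 = 11015 kW.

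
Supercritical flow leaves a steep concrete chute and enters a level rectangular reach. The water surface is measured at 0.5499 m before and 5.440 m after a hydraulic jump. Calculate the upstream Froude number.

For a rectangular channel the momentum equation gives q² = ½·g·y₁·y₂·(y₁ + y₂) = ½×9.81×0.5499×5.440×5.990 = 87.89.
q = √87.89 = 9.375 m²/s.
V₁ = q/y₁ = 17.05 m/s; Fr₁ = V₁/√(g·y₁) = 7.340.

Fr₁ = 7.340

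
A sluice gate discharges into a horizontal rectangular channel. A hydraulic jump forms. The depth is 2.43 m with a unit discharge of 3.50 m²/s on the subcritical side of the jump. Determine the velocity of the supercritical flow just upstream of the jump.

V₂ = q/y₂ = 3.50/2.43 = 1.44 m/s; Fr₂ = V₂/√(g·y₂) = 0.295.
Since the conjugate-depth ratio holds either way, y₁/y₂ = ½[√(1 + 8Fr₂²) − 1] = ½[√1.696 − 1] = 0.151.
y₁ = 0.151 × 2.43 = 0.367 m.
V₁ = q/y₁ = 3.50/0.367 = 9.53 m/s.

V₁ = 9.53 m/s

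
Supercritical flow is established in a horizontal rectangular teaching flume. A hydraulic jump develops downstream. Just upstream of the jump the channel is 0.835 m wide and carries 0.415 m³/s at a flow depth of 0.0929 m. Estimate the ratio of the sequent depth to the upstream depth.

y₂/y₁ = 7.44

q = Q/b = 0.415/0.835 = 0.497 m²/s; V₁ = q/y₁ = 5.35 m/s. Fr₁ = V₁/√(g·y₁) = 5.60.
From the momentum equation for a rectangular channel, y₂/y₁ = ½[√(1 + 8Fr₁²) − 1] = ½[√252.2 − 1] = 7.44.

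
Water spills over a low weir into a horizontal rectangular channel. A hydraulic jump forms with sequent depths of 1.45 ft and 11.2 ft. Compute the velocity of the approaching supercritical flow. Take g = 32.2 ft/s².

For a rectangular channel the momentum equation gives q² = ½·g·y₁·y₂·(y₁ + y₂) = ½×32.2×1.45×11.2×12.6 = 3308.
q = √3308 = 57.5 ft²/s.
V₁ = q/y₁ = 57.5/1.45 = 39.7 ft/s.

V₁ = 39.7 ft/s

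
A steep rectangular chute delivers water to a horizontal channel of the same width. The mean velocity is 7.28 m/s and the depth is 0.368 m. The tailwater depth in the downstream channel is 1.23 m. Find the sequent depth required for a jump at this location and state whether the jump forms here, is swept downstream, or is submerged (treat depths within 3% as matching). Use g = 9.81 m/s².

y₂ = 1.82 m; the jump is swept downstream

Fr₁ = V₁/√(g·y₁) = 7.28/√(9.81×0.368) = 3.83.
From the momentum equation for a rectangular channel, y₂/y₁ = ½[√(1 + 8Fr₁²) − 1] = ½[√118.4 − 1] = 4.94.
y₂ = 4.94 × 0.368 = 1.82 m.
Tailwater y_tw = 1.23 m: y_tw < y₂, so the jump is swept downstream.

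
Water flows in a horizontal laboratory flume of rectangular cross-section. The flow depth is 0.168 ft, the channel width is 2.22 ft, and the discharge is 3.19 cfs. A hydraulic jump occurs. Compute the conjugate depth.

q = Q/b = 3.19/2.22 = 1.44 ft²/s; V₁ = q/y₁ = 8.55 ft/s. Fr₁ = V₁/√(g·y₁) = 3.68.
Bélanger equation: y₂/y₁ = ½[√(1 + 8Fr₁²) − 1] = ½[√109.2 − 1] = 4.72.
y₂ = 4.72 × 0.168 = 0.794 ft.

y₂ = 0.794 ft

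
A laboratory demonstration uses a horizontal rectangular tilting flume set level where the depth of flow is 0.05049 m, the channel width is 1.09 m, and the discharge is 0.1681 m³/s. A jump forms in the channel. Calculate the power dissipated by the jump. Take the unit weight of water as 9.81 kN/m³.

P = 0.3718 kW

q = Q/b = 0.1681/1.09 = 0.1542 m²/s; V₁ = q/y₁ = 3.054 m/s. Fr₁ = V₁/√(g·y₁) = 4.340.
Conjugate-depth relation: y₂/y₁ = ½[√(1 + 8Fr₁²) − 1] = ½[√151.69 − 1] = 5.658.
y₂ = 5.658 × 0.05049 = 0.2857 m.
V₂ = q/y₂ = 0.1542/0.2857 = 0.5398 m/s. E₁ = y₁ + V₁²/2g = 0.5260 m; E₂ = y₂ + V₂²/2g = 0.3005 m. ΔE = E₁ − E₂ = 0.2255 m.
P = γ·Q·ΔE = 9.81 × 0.1681 × 0.2255 = 0.3718 kW.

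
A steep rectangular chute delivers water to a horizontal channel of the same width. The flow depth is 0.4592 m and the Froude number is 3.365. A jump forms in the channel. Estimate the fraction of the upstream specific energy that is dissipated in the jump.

Fr₁ = 3.365 (given).
From the momentum equation for a rectangular channel, y₂/y₁ = ½[√(1 + 8Fr₁²) − 1] = ½[√91.586 − 1] = 4.285.
y₂ = 4.285 × 0.4592 = 1.968 m.
E₁ = y₁(1 + Fr₁²/2) = 0.4592×(1 + 3.365²/2) = 3.059 m. ΔE = (y₂ − y₁)³/(4y₁y₂) = 0.9497 m. ΔE/E₁ = 0.9497/3.059 = 0.310.

ΔE/E₁ = 0.310 (31.0%)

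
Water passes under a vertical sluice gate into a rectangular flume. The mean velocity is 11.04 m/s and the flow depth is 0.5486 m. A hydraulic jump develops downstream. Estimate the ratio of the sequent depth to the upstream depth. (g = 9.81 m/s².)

y₂/y₁ = 6.249

Fr₁ = V₁/√(g·y₁) = 11.04/√(9.81×0.5486) = 4.759.
By Bélanger, y₂/y₁ = ½[√(1 + 8Fr₁²) − 1] = ½[√182.18 − 1] = 6.249.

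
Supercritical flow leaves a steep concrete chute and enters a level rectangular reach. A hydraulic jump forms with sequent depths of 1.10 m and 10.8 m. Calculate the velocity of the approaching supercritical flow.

V₁ = 23.9 m/s

For a rectangular channel the momentum equation gives q² = ½·g·y₁·y₂·(y₁ + y₂) = ½×9.81×1.10×10.8×11.9 = 693.
q = √693 = 26.3 m²/s.
V₁ = q/y₁ = 26.3/1.10 = 23.9 m/s.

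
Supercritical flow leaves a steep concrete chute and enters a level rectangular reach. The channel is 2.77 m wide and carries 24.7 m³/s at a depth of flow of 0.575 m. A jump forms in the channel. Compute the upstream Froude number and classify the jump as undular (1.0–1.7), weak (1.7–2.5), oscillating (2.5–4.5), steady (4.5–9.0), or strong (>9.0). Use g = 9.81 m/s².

q = Q/b = 24.7/2.77 = 8.92 m²/s; V₁ = q/y₁ = 15.5 m/s. Fr₁ = V₁/√(g·y₁) = 6.53.
Fr₁ = 6.53 lies in the steady range.

Fr₁ = 6.53; steady jump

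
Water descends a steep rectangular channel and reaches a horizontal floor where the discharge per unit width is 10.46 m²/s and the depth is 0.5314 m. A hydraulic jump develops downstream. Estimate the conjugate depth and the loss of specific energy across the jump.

y₂ = 6.219 m; ΔE = 13.92 m

V₁ = q/y₁ = 10.46/0.5314 = 19.68 m/s. Fr₁ = V₁/√(g·y₁) = 19.68/√(9.81×0.5314) = 8.621.
By Bélanger, y₂/y₁ = ½[√(1 + 8Fr₁²) − 1] = ½[√595.59 − 1] = 11.70.
y₂ = 11.70 × 0.5314 = 6.219 m.
V₂ = q/y₂ = 10.46/6.219 = 1.682 m/s. E₁ = y₁ + V₁²/2g = 20.28 m; E₂ = y₂ + V₂²/2g = 6.363 m. ΔE = E₁ − E₂ = 13.92 m.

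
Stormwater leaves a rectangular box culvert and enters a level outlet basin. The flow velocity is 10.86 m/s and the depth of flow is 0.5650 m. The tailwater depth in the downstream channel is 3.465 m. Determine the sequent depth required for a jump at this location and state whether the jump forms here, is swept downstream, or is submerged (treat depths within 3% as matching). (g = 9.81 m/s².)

Fr₁ = V₁/√(g·y₁) = 10.86/√(9.81×0.5650) = 4.613.
Conjugate-depth relation: y₂/y₁ = ½[√(1 + 8Fr₁²) − 1] = ½[√171.23 − 1] = 6.043.
y₂ = 6.043 × 0.5650 = 3.414 m.
Tailwater y_tw = 3.465 m: y_tw ≈ y₂, so the jump forms here.

y₂ = 3.414 m; the jump forms here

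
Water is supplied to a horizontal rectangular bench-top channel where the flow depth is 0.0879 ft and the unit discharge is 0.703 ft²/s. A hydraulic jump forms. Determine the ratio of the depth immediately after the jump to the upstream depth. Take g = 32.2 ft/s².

y₂/y₁ = 6.24

V₁ = q/y₁ = 0.703/0.0879 = 8.00 ft/s. Fr₁ = V₁/√(g·y₁) = 8.00/√(32.2×0.0879) = 4.75.
Conjugate-depth relation: y₂/y₁ = ½[√(1 + 8Fr₁²) − 1] = ½[√181.8 − 1] = 6.24.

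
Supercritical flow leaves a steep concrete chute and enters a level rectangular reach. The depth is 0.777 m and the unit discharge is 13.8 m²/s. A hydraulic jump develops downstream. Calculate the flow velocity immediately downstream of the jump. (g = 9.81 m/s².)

V₂ = 2.06 m/s

V₁ = q/y₁ = 13.8/0.777 = 17.8 m/s. Fr₁ = V₁/√(g·y₁) = 17.8/√(9.81×0.777) = 6.43.
Bélanger equation: y₂/y₁ = ½[√(1 + 8Fr₁²) − 1] = ½[√332.1 − 1] = 8.61.
y₂ = 8.61 × 0.777 = 6.69 m.
V₂ = q/y₂ = 13.8/6.69 = 2.06 m/s.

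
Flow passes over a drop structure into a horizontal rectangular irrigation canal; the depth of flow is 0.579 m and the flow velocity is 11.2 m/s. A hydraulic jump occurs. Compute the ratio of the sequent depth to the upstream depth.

Fr₁ = V₁/√(g·y₁) = 11.2/√(9.81×0.579) = 4.70.
Sequent-depth ratio: y₂/y₁ = ½[√(1 + 8Fr₁²) − 1] = ½[√177.7 − 1] = 6.16.

y₂/y₁ = 6.16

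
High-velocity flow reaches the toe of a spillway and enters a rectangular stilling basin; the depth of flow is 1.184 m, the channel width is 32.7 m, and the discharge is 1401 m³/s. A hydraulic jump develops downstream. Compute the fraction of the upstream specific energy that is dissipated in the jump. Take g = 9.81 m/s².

ΔE/E₁ = 0.742 (74.2%)

q = Q/b = 1401/32.7 = 42.84 m²/s; V₁ = q/y₁ = 36.19 m/s. Fr₁ = V₁/√(g·y₁) = 10.62.
From the momentum equation for a rectangular channel, y₂/y₁ = ½[√(1 + 8Fr₁²) − 1] = ½[√902.88 − 1] = 14.52.
y₂ = 14.52 × 1.184 = 17.20 m.
E₁ = y₁ + V₁²/2g = 67.92 m. ΔE = (y₂ − y₁)³/(4y₁y₂) = 50.41 m. ΔE/E₁ = 50.41/67.92 = 0.742.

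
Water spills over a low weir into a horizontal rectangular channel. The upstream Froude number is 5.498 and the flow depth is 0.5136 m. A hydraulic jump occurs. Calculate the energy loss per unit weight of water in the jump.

Fr₁ = 5.498 (given).
From the momentum equation for a rectangular channel, y₂/y₁ = ½[√(1 + 8Fr₁²) − 1] = ½[√242.82 − 1] = 7.291.
y₂ = 7.291 × 0.5136 = 3.745 m.
V₁ = Fr₁·√(g·y₁) = 5.498×√(9.81×0.5136) = 12.34 m/s; q = V₁·y₁ = 6.338 m²/s. V₂ = q/y₂ = 6.338/3.745 = 1.693 m/s. E₁ = y₁ + V₁²/2g = 8.276 m; E₂ = y₂ + V₂²/2g = 3.891 m. ΔE = E₁ − E₂ = 4.385 m.

ΔE = 4.385 m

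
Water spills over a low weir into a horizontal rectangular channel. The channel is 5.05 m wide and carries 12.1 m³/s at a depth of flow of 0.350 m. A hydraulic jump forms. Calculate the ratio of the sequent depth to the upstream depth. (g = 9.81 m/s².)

q = Q/b = 12.1/5.05 = 2.40 m²/s; V₁ = q/y₁ = 6.85 m/s. Fr₁ = V₁/√(g·y₁) = 3.69.
Conjugate-depth relation: y₂/y₁ = ½[√(1 + 8Fr₁²) − 1] = ½[√110.2 − 1] = 4.75.

y₂/y₁ = 4.75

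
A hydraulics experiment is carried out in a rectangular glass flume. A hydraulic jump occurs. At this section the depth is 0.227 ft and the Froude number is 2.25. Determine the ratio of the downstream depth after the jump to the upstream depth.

y₂/y₁ = 2.72

Fr₁ = 2.25 (given).
Conjugate-depth relation: y₂/y₁ = ½[√(1 + 8Fr₁²) − 1] = ½[√41.50 − 1] = 2.72.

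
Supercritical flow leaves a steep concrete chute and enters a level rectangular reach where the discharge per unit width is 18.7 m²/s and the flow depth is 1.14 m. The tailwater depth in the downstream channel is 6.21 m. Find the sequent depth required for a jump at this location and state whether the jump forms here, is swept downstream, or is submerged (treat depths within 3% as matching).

V₁ = q/y₁ = 18.7/1.14 = 16.4 m/s. Fr₁ = V₁/√(g·y₁) = 16.4/√(9.81×1.14) = 4.91.
Bélanger equation: y₂/y₁ = ½[√(1 + 8Fr₁²) − 1] = ½[√193.5 − 1] = 6.45.
y₂ = 6.45 × 1.14 = 7.36 m.
Tailwater y_tw = 6.21 m: y_tw < y₂, so the jump is swept downstream.

y₂ = 7.36 m; the jump is swept downstream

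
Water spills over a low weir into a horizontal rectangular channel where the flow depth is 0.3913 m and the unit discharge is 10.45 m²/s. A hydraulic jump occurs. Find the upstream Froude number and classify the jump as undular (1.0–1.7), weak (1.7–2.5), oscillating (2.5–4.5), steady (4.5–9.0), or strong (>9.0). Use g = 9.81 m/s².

V₁ = q/y₁ = 10.45/0.3913 = 26.71 m/s. Fr₁ = V₁/√(g·y₁) = 26.71/√(9.81×0.3913) = 13.63.
Fr₁ = 13.63 lies in the strong range.

Fr₁ = 13.63; strong jump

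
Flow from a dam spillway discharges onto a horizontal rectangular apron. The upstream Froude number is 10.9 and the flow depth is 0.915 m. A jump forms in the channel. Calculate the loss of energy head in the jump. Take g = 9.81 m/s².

ΔE = 41.4 m

Fr₁ = 10.9 (given).
Conjugate-depth relation: y₂/y₁ = ½[√(1 + 8Fr₁²) − 1] = ½[√951.5 − 1] = 14.9.
y₂ = 14.9 × 0.915 = 13.7 m.
V₁ = Fr₁·√(g·y₁) = 10.9×√(9.81×0.915) = 32.7 m/s; q = V₁·y₁ = 29.9 m²/s. V₂ = q/y₂ = 29.9/13.7 = 2.19 m/s. E₁ = y₁ + V₁²/2g = 55.3 m; E₂ = y₂ + V₂²/2g = 13.9 m. ΔE = E₁ − E₂ = 41.4 m.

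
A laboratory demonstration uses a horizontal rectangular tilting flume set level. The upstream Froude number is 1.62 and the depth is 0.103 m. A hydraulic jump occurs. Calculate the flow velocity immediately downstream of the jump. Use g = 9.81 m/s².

Fr₁ = 1.62 (given).
Bélanger equation: y₂/y₁ = ½[√(1 + 8Fr₁²) − 1] = ½[√22.00 − 1] = 1.84.
y₂ = 1.84 × 0.103 = 0.190 m.
V₁ = Fr₁·√(g·y₁) = 1.62×√(9.81×0.103) = 1.63 m/s; q = V₁·y₁ = 0.168 m²/s.
V₂ = q/y₂ = 0.168/0.190 = 0.883 m/s.

V₂ = 0.883 m/s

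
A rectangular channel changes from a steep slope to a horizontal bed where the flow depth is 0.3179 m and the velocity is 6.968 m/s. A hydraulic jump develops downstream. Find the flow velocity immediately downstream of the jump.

V₂ = 1.366 m/s

Fr₁ = V₁/√(g·y₁) = 6.968/√(9.81×0.3179) = 3.946.
Bélanger equation: y₂/y₁ = ½[√(1 + 8Fr₁²) − 1] = ½[√125.55 − 1] = 5.102.
y₂ = 5.102 × 0.3179 = 1.622 m.
q = V₁·y₁ = 6.968 × 0.3179 = 2.215 m²/s.
V₂ = q/y₂ = 2.215/1.622 = 1.366 m/s.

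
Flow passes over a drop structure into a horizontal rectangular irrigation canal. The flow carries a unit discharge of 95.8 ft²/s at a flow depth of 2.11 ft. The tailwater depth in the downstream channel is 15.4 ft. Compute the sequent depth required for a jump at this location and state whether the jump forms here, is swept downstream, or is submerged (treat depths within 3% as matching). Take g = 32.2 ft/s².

y₂ = 15.4 ft; the jump forms here

V₁ = q/y₁ = 95.8/2.11 = 45.4 ft/s. Fr₁ = V₁/√(g·y₁) = 45.4/√(32.2×2.11) = 5.51.
Sequent-depth ratio: y₂/y₁ = ½[√(1 + 8Fr₁²) − 1] = ½[√243.7 − 1] = 7.31.
y₂ = 7.31 × 2.11 = 15.4 ft.
Tailwater y_tw = 15.4 ft: y_tw ≈ y₂, so the jump forms here.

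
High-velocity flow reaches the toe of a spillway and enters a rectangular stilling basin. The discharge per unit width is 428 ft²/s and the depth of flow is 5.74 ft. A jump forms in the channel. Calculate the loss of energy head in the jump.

ΔE = 48.7 ft

V₁ = q/y₁ = 428/5.74 = 74.6 ft/s. Fr₁ = V₁/√(g·y₁) = 74.6/√(32.2×5.74) = 5.48.
Bélanger equation: y₂/y₁ = ½[√(1 + 8Fr₁²) − 1] = ½[√241.7 − 1] = 7.27.
y₂ = 7.27 × 5.74 = 41.7 ft.
Head loss: ΔE = (y₂ − y₁)³/(4y₁y₂) = (41.7 − 5.74)³/(4×5.74×41.7) = 46673/958 = 48.7 ft.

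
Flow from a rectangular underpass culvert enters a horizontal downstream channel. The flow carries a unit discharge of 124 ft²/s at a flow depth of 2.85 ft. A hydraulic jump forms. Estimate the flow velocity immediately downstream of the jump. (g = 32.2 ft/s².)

V₂ = 7.32 ft/s

V₁ = q/y₁ = 124/2.85 = 43.5 ft/s. Fr₁ = V₁/√(g·y₁) = 43.5/√(32.2×2.85) = 4.54.
By Bélanger, y₂/y₁ = ½[√(1 + 8Fr₁²) − 1] = ½[√166.0 − 1] = 5.94.
y₂ = 5.94 × 2.85 = 16.9 ft.
V₂ = q/y₂ = 124/16.9 = 7.32 ft/s.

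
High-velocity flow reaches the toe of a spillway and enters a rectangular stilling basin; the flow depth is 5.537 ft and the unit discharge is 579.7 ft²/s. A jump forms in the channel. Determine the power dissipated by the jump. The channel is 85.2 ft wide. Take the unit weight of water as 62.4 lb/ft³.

P = 647409 hp

V₁ = q/y₁ = 579.7/5.537 = 104.7 ft/s. Fr₁ = V₁/√(g·y₁) = 104.7/√(32.2×5.537) = 7.841.
Conjugate-depth relation: y₂/y₁ = ½[√(1 + 8Fr₁²) − 1] = ½[√492.83 − 1] = 10.60.
y₂ = 10.60 × 5.537 = 58.69 ft.
Head loss: ΔE = (y₂ − y₁)³/(4y₁y₂) = (58.69 − 5.537)³/(4×5.537×58.69) = 150185/1300 = 115.5 ft.
Q = q·b = 579.7 × 85.2 = 49390 cfs. P = γ·Q·ΔE/550 = 62.4 × 49390 × 115.5 / 550 = 647409 hp.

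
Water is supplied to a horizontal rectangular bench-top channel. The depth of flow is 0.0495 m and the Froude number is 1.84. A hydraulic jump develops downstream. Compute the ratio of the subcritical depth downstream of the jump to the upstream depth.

y₂/y₁ = 2.15

Fr₁ = 1.84 (given).
Sequent-depth ratio: y₂/y₁ = ½[√(1 + 8Fr₁²) − 1] = ½[√28.08 − 1] = 2.15.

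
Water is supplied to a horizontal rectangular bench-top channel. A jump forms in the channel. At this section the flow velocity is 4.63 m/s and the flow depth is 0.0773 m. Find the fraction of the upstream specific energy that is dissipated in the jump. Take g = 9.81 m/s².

Fr₁ = V₁/√(g·y₁) = 4.63/√(9.81×0.0773) = 5.32.
Sequent-depth ratio: y₂/y₁ = ½[√(1 + 8Fr₁²) − 1] = ½[√227.2 − 1] = 7.04.
y₂ = 7.04 × 0.0773 = 0.544 m.
E₁ = y₁ + V₁²/2g = 1.17 m. ΔE = (y₂ − y₁)³/(4y₁y₂) = 0.604 m. ΔE/E₁ = 0.604/1.17 = 0.516.

ΔE/E₁ = 0.516 (51.6%)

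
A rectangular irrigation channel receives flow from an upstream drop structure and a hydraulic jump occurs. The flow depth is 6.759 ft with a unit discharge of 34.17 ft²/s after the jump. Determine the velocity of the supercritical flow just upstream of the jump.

V₁ = 25.75 ft/s

V₂ = q/y₂ = 34.17/6.759 = 5.055 ft/s; Fr₂ = V₂/√(g·y₂) = 0.3427.
Applying the sequent-depth relation in reverse, y₁/y₂ = ½[√(1 + 8Fr₂²) − 1] = ½[√1.9395 − 1] = 0.1963.
y₁ = 0.1963 × 6.759 = 1.327 ft.
V₁ = q/y₁ = 34.17/1.327 = 25.75 ft/s.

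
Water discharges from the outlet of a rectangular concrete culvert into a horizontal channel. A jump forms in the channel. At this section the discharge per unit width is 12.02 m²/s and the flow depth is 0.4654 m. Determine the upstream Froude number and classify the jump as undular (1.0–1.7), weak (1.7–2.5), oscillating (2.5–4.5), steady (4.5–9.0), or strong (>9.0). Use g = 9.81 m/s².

V₁ = q/y₁ = 12.02/0.4654 = 25.83 m/s. Fr₁ = V₁/√(g·y₁) = 25.83/√(9.81×0.4654) = 12.09.
Fr₁ = 12.09 lies in the strong range.

Fr₁ = 12.09; strong jump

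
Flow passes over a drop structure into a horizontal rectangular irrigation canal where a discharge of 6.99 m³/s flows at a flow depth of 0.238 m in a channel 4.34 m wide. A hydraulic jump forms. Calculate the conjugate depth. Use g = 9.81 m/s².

y₂ = 1.38 m

q = Q/b = 6.99/4.34 = 1.61 m²/s; V₁ = q/y₁ = 6.77 m/s. Fr₁ = V₁/√(g·y₁) = 4.43.
Sequent-depth ratio: y₂/y₁ = ½[√(1 + 8Fr₁²) − 1] = ½[√157.9 − 1] = 5.78.
y₂ = 5.78 × 0.238 = 1.38 m.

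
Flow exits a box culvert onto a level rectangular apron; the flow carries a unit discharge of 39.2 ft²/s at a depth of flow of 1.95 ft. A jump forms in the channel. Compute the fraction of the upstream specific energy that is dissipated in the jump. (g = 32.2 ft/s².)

ΔE/E₁ = 0.181 (18.1%)

V₁ = q/y₁ = 39.2/1.95 = 20.1 ft/s. Fr₁ = V₁/√(g·y₁) = 20.1/√(32.2×1.95) = 2.54.
From the momentum equation for a rectangular channel, y₂/y₁ = ½[√(1 + 8Fr₁²) − 1] = ½[√52.49 − 1] = 3.12.
y₂ = 3.12 × 1.95 = 6.09 ft.
E₁ = y₁ + V₁²/2g = 8.23 ft. ΔE = (y₂ − y₁)³/(4y₁y₂) = 1.49 ft. ΔE/E₁ = 1.49/8.23 = 0.181.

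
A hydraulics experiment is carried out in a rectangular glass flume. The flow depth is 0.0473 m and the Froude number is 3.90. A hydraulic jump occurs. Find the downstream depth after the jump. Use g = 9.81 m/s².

Fr₁ = 3.90 (given).
By Bélanger, y₂/y₁ = ½[√(1 + 8Fr₁²) − 1] = ½[√122.7 − 1] = 5.04.
y₂ = 5.04 × 0.0473 = 0.238 m.

y₂ = 0.238 m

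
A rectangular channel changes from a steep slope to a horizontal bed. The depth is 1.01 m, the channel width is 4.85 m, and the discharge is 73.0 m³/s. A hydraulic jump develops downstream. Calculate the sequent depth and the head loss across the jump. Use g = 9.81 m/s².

q = Q/b = 73.0/4.85 = 15.1 m²/s; V₁ = q/y₁ = 14.9 m/s. Fr₁ = V₁/√(g·y₁) = 4.73.
Bélanger equation: y₂/y₁ = ½[√(1 + 8Fr₁²) − 1] = ½[√180.3 − 1] = 6.21.
y₂ = 6.21 × 1.01 = 6.28 m.
Head loss: ΔE = (y₂ − y₁)³/(4y₁y₂) = (6.28 − 1.01)³/(4×1.01×6.28) = 146/25.4 = 5.76 m.

y₂ = 6.28 m; ΔE = 5.76 m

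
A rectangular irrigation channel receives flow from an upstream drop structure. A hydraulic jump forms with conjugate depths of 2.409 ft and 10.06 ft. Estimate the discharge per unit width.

For a rectangular channel the momentum equation gives q² = ½·g·y₁·y₂·(y₁ + y₂) = ½×32.2×2.409×10.06×12.47 = 4865.
q = √4865 = 69.75 ft²/s.

q = 69.75 ft²/s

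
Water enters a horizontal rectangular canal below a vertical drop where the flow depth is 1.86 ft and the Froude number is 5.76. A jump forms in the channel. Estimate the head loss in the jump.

ΔE = 17.9 ft

Fr₁ = 5.76 (given).
Sequent-depth ratio: y₂/y₁ = ½[√(1 + 8Fr₁²) − 1] = ½[√266.4 − 1] = 7.66.
y₂ = 7.66 × 1.86 = 14.2 ft.
V₁ = Fr₁·√(g·y₁) = 5.76×√(32.2×1.86) = 44.6 ft/s; q = V₁·y₁ = 82.9 ft²/s. V₂ = q/y₂ = 82.9/14.2 = 5.82 ft/s. E₁ = y₁ + V₁²/2g = 32.7 ft; E₂ = y₂ + V₂²/2g = 14.8 ft. ΔE = E₁ − E₂ = 17.9 ft.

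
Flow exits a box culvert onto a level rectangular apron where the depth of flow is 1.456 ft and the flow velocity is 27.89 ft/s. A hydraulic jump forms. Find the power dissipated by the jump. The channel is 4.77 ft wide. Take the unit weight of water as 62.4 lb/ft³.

Fr₁ = V₁/√(g·y₁) = 27.89/√(32.2×1.456) = 4.073.
Sequent-depth ratio: y₂/y₁ = ½[√(1 + 8Fr₁²) − 1] = ½[√133.73 − 1] = 5.282.
y₂ = 5.282 × 1.456 = 7.691 ft.
q = V₁·y₁ = 27.89 × 1.456 = 40.61 ft²/s. V₂ = q/y₂ = 40.61/7.691 = 5.280 ft/s. E₁ = y₁ + V₁²/2g = 13.53 ft; E₂ = y₂ + V₂²/2g = 8.124 ft. ΔE = E₁ − E₂ = 5.411 ft.
Q = q·b = 40.61 × 4.77 = 193.7 cfs. P = γ·Q·ΔE/550 = 62.4 × 193.7 × 5.411 / 550 = 118.9 hp.

P = 118.9 hp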